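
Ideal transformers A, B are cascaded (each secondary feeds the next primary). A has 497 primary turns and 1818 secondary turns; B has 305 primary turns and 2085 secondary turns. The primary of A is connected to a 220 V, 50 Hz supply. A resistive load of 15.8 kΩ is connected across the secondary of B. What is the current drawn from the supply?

Secondary of A: V = 220.00 × 1818/497 = 804.75 V.
Secondary of B: V = 804.75 × 2085/305 = 5501.3 V.
I_load = 5501.3/15800 = 0.34818 A, so P_out = 5501.3 × 0.34818 = 1915.5 W.
All ideal ⇒ P_in = P_out, so I_supply = 1915.5/220 = 8.71 A.

I_supply ≈ 8.71 A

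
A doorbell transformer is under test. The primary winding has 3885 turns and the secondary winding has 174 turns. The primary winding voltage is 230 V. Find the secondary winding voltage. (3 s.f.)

V_s ≈ 10.3 V

V_s/V_p = N_s/N_p, so V_s = 230 × 174/3885 = 10.3 V.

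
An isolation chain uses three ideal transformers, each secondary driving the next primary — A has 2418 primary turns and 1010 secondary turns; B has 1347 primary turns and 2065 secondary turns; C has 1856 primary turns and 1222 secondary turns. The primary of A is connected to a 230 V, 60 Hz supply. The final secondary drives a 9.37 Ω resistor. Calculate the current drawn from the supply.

I_supply ≈ 4.36 A

After A: V = 230.00 × 1010/2418 = 96.071 V.
After B: V = 96.071 × 2065/1347 = 147.28 V.
After C: V = 147.28 × 1222/1856 = 96.970 V.
I_load = 96.970/9.37 = 10.349 A, so P_out = 96.970 × 10.349 = 1003.5 W.
All ideal ⇒ P_in = P_out, so I_supply = 1003.5/230 = 4.36 A.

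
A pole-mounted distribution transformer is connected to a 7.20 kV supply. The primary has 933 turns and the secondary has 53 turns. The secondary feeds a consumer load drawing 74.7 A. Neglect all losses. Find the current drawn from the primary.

I_p ≈ 4.24 A

For an ideal transformer I_p N_p = I_s N_s, so I_p = 74.7 × 53/933 = 4.24 A.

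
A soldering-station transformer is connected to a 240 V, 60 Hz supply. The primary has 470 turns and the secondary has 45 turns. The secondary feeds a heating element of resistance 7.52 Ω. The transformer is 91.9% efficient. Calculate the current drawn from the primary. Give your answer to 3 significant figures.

I_p ≈ 0.318 A

V_s = 240 × 45/470 = 22.979 V.
I_s = V_s/R = 22.979/7.52 = 3.0557 A.
P_out = V_s I_s = 22.979 × 3.0557 = 70.216 W.
P_in = P_out/η = 70.216/0.919 = 76.404 W.
I_p = P_in/V_p = 76.404/240 = 0.318 A.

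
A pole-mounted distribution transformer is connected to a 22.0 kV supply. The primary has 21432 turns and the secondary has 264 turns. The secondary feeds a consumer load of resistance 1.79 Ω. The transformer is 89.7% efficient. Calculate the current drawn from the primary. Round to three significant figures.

I_p ≈ 2.08 A

V_s = 22000 × 264/21432 = 271.00 V.
I_s = V_s/R = 271.00/1.79 = 151.39 A.
P_out = V_s I_s = 271.00 × 151.39 = 41027 W.
P_in = P_out/η = 41027/0.897 = 45739 W.
I_p = P_in/V_p = 45739/22000 = 2.08 A.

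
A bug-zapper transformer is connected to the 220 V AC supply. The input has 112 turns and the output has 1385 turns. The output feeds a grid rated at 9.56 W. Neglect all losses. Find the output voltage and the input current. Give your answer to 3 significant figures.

V_out ≈ 2720 V, I_in ≈ 0.0435 A

V_out = V_in × N_out/N_in = 220 × 1385/112 = 2720.5 V.
I_out = P/V_out = 9.56/2720.5 = 0.0035140 A.
I_in = I_out × N_out/N_in = 0.0035140 × 1385/112 = 0.0435 A.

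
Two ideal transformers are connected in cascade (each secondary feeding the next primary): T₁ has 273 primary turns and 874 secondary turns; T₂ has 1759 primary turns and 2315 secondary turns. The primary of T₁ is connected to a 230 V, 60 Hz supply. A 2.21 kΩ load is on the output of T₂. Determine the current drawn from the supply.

Secondary of T₁: V = 230.00 × 874/273 = 736.34 V.
Secondary of T₂: V = 736.34 × 2315/1759 = 969.08 V.
I_load = 969.08/2210 = 0.43850 A, so P_out = 969.08 × 0.43850 = 424.94 W.
All ideal ⇒ P_in = P_out, so I_supply = 424.94/230 = 1.85 A.

I_supply ≈ 1.85 A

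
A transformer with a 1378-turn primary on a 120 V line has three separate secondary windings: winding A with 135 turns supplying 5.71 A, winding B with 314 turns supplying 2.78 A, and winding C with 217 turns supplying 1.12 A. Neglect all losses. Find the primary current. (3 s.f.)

I_p ≈ 1.37 A

V_A = 120 × 135/1378 = 11.756 V; V_B = 120 × 314/1378 = 27.344 V; V_C = 120 × 217/1378 = 18.897 V.
P_out = V_A I_A + V_B I_B + V_C I_C = 11.756×5.71 + 27.344×2.78 + 18.897×1.12 = 67.128 + 76.016 + 21.165 = 164.31 W.
Ideal ⇒ P_in = P_out, so I_p = P_out/V_p = 164.31/120 = 1.37 A.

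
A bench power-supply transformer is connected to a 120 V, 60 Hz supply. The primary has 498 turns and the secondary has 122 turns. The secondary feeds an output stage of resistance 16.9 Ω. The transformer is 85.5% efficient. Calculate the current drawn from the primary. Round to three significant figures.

I_p ≈ 0.498 A

V_s = 120 × 122/498 = 29.398 V.
I_s = V_s/R = 29.398/16.9 = 1.7395 A.
P_out = V_s I_s = 29.398 × 1.7395 = 51.137 W.
P_in = P_out/η = 51.137/0.855 = 59.810 W.
I_p = P_in/V_p = 59.810/120 = 0.498 A.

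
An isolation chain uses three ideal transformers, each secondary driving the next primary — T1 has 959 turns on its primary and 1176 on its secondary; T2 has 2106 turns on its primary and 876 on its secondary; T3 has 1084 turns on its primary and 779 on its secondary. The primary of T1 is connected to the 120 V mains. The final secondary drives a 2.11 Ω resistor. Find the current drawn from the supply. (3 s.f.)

I_supply ≈ 7.64 A

After T1: V = 120.00 × 1176/959 = 147.15 V.
After T2: V = 147.15 × 876/2106 = 61.209 V.
After T3: V = 61.209 × 779/1084 = 43.987 V.
I_load = 43.987/2.11 = 20.847 A, so P_out = 43.987 × 20.847 = 916.99 W.
All ideal ⇒ P_in = P_out, so I_supply = 916.99/120 = 7.64 A.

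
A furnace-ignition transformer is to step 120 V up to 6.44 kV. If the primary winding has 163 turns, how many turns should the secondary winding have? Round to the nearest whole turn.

N_s/N_p = V_s/V_p, so N_s = 163 × 6440/120 = 8747.7 ≈ 8748 turns.

N_s = 8748 turns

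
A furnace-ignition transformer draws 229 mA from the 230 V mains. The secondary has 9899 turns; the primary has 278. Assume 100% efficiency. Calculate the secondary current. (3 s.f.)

I_s ≈ 0.00643 A

I_s/I_p = N_p/N_s, so I_s = 0.229 × 278/9899 = 0.00643 A.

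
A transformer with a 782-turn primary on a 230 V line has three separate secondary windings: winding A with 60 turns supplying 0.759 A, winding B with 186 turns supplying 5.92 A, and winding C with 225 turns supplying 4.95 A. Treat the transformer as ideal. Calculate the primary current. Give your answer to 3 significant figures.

V_A = 230 × 60/782 = 17.647 V; V_B = 230 × 186/782 = 54.706 V; V_C = 230 × 225/782 = 66.176 V.
P_out = V_A I_A + V_B I_B + V_C I_C = 17.647×0.759 + 54.706×5.92 + 66.176×4.95 = 13.394 + 323.86 + 327.57 = 664.83 W.
Ideal ⇒ P_in = P_out, so I_p = P_out/V_p = 664.83/230 = 2.89 A.

I_p ≈ 2.89 A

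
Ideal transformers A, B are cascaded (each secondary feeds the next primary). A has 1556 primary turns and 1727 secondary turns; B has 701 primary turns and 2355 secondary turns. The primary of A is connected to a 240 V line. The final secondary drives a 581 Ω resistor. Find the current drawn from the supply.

After A: V = 240.00 × 1727/1556 = 266.38 V.
After B: V = 266.38 × 2355/701 = 894.88 V.
I_load = 894.88/581 = 1.5402 A, so P_out = 894.88 × 1.5402 = 1378.3 W.
All ideal ⇒ P_in = P_out, so I_supply = 1378.3/240 = 5.74 A.

I_supply ≈ 5.74 A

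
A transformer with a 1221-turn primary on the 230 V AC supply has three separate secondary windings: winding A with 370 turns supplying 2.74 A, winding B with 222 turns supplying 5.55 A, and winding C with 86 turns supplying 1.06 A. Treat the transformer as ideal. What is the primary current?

I_p ≈ 1.91 A

V_A = 230 × 370/1221 = 69.697 V; V_B = 230 × 222/1221 = 41.818 V; V_C = 230 × 86/1221 = 16.200 V.
P_out = V_A I_A + V_B I_B + V_C I_C = 69.697×2.74 + 41.818×5.55 + 16.200×1.06 = 190.97 + 232.09 + 17.172 = 440.23 W.
Ideal ⇒ P_in = P_out, so I_p = P_out/V_p = 440.23/230 = 1.91 A.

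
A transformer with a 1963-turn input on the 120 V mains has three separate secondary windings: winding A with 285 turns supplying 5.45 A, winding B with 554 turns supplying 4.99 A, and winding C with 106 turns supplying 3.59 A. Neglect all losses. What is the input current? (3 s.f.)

I_in ≈ 2.39 A

V_A = 120 × 285/1963 = 17.422 V; V_B = 120 × 554/1963 = 33.867 V; V_C = 120 × 106/1963 = 6.4799 V.
P_out = V_A I_A + V_B I_B + V_C I_C = 17.422×5.45 + 33.867×4.99 + 6.4799×3.59 = 94.952 + 168.99 + 23.263 = 287.21 W.
Ideal ⇒ P_in = P_out, so I_in = P_out/V_in = 287.21/120 = 2.39 A.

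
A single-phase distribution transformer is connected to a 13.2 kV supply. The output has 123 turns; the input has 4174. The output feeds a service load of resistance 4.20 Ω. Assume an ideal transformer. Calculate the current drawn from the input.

I_in ≈ 2.73 A

V_out = V_in × N_out/N_in = 13200 × 123/4174 = 388.98 V.
I_out = V_out/R = 388.98/4.20 = 92.614 A.
For an ideal transformer I_in N_in = I_out N_out, so I_in = 92.614 × 123/4174 = 2.73 A.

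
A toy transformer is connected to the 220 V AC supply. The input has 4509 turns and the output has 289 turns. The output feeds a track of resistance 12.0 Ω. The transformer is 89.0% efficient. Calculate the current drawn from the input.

I_in ≈ 0.0846 A

V_out = 220 × 289/4509 = 14.101 V.
I_out = V_out/R = 14.101/12.0 = 1.1751 A.
P_out = V_out I_out = 14.101 × 1.1751 = 16.569 W.
P_in = P_out/η = 16.569/0.890 = 18.617 W.
I_in = P_in/V_in = 18.617/220 = 0.0846 A.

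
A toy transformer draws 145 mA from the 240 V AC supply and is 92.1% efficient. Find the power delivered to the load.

P_in = V_p I_p = 240 × 0.145 = 34.800 W.
P_out = η P_in = 0.921 × 34.800 = 32.1 W.

P_out ≈ 32.1 W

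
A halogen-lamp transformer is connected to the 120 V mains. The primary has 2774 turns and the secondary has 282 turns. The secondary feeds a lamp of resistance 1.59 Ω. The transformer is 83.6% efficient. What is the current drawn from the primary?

I_p ≈ 0.933 A

V_s = 120 × 282/2774 = 12.199 V.
I_s = V_s/R = 12.199/1.59 = 7.6723 A.
P_out = V_s I_s = 12.199 × 7.6723 = 93.595 W.
P_in = P_out/η = 93.595/0.836 = 111.96 W.
I_p = P_in/V_p = 111.96/120 = 0.933 A.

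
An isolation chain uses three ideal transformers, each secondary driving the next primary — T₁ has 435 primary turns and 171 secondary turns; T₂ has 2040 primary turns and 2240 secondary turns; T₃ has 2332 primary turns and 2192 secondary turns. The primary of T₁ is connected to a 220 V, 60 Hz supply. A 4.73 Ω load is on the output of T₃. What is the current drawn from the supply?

Secondary of T₁: V = 220.00 × 171/435 = 86.483 V.
Secondary of T₂: V = 86.483 × 2240/2040 = 94.961 V.
Secondary of T₃: V = 94.961 × 2192/2332 = 89.261 V.
I_load = 89.261/4.73 = 18.871 A, so P_out = 89.261 × 18.871 = 1684.4 W.
All ideal ⇒ P_in = P_out, so I_supply = 1684.4/220 = 7.66 A.

I_supply ≈ 7.66 A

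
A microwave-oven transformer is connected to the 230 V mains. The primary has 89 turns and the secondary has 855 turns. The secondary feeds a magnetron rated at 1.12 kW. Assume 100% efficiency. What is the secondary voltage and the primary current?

V_s = V_p × N_s/N_p = 230 × 855/89 = 2209.6 V.
I_s = P/V_s = 1120/2209.6 = 0.50689 A.
I_p = I_s × N_s/N_p = 0.50689 × 855/89 = 4.87 A.

V_s ≈ 2210 V, I_p ≈ 4.87 A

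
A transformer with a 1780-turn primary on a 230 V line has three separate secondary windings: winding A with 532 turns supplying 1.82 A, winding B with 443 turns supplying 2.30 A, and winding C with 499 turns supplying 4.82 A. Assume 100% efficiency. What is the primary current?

V_A = 230 × 532/1780 = 68.742 V; V_B = 230 × 443/1780 = 57.242 V; V_C = 230 × 499/1780 = 64.478 V.
P_out = V_A I_A + V_B I_B + V_C I_C = 68.742×1.82 + 57.242×2.30 + 64.478×4.82 = 125.11 + 131.66 + 310.78 = 567.55 W.
Ideal ⇒ P_in = P_out, so I_p = P_out/V_p = 567.55/230 = 2.47 A.

I_p ≈ 2.47 A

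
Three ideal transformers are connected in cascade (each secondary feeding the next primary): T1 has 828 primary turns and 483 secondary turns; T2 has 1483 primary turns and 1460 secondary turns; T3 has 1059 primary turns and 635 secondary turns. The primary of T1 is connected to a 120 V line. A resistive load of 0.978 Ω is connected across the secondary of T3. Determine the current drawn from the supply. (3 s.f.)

I_supply ≈ 14.5 A

Secondary of T1: V = 120.00 × 483/828 = 70.000 V.
Secondary of T2: V = 70.000 × 1460/1483 = 68.914 V.
Secondary of T3: V = 68.914 × 635/1059 = 41.323 V.
I_load = 41.323/0.978 = 42.252 A, so P_out = 41.323 × 42.252 = 1746.0 W.
All ideal ⇒ P_in = P_out, so I_supply = 1746.0/120 = 14.5 A.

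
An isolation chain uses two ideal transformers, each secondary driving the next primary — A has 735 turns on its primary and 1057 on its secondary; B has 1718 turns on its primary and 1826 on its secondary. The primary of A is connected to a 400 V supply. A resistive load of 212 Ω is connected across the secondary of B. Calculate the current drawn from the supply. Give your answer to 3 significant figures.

I_supply ≈ 4.41 A

After A: V = 400.00 × 1057/735 = 575.24 V.
After B: V = 575.24 × 1826/1718 = 611.40 V.
I_load = 611.40/212 = 2.8840 A, so P_out = 611.40 × 2.8840 = 1763.3 W.
All ideal ⇒ P_in = P_out, so I_supply = 1763.3/400 = 4.41 A.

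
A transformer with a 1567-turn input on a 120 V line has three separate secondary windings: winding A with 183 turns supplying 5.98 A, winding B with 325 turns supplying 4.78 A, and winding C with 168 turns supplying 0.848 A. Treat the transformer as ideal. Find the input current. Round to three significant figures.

V_A = 120 × 183/1567 = 14.014 V; V_B = 120 × 325/1567 = 24.888 V; V_C = 120 × 168/1567 = 12.865 V.
P_out = V_A I_A + V_B I_B + V_C I_C = 14.014×5.98 + 24.888×4.78 + 12.865×0.848 = 83.804 + 118.97 + 10.910 = 213.68 W.
Ideal ⇒ P_in = P_out, so I_in = P_out/V_in = 213.68/120 = 1.78 A.

I_in ≈ 1.78 A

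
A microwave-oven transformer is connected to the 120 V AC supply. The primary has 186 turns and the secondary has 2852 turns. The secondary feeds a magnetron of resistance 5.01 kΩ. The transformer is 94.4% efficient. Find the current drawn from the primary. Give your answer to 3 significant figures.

I_p ≈ 5.97 A

V_s = 120 × 2852/186 = 1840.0 V.
I_s = V_s/R = 1840.0/5010 = 0.36727 A.
P_out = V_s I_s = 1840.0 × 0.36727 = 675.77 W.
P_in = P_out/η = 675.77/0.944 = 715.86 W.
I_p = P_in/V_p = 715.86/120 = 5.97 A.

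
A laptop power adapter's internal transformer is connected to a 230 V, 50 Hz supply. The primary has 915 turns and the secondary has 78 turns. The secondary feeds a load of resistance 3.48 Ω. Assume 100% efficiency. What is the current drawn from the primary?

V_s = V_p × N_s/N_p = 230 × 78/915 = 19.607 V.
I_s = V_s/R = 19.607/3.48 = 5.6341 A.
For an ideal transformer I_p N_p = I_s N_s, so I_p = 5.6341 × 78/915 = 0.480 A.

I_p ≈ 0.480 A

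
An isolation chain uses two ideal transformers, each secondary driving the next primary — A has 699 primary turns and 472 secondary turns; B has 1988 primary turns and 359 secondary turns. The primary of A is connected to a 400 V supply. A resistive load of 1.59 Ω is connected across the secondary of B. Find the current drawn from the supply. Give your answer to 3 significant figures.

After A: V = 400.00 × 472/699 = 270.10 V.
After B: V = 270.10 × 359/1988 = 48.776 V.
I_load = 48.776/1.59 = 30.676 A, so P_out = 48.776 × 30.676 = 1496.3 W.
All ideal ⇒ P_in = P_out, so I_supply = 1496.3/400 = 3.74 A.

I_supply ≈ 3.74 A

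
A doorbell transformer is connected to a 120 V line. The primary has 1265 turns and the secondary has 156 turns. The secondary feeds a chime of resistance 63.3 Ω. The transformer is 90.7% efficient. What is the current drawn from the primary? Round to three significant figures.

I_p ≈ 0.0318 A

V_s = 120 × 156/1265 = 14.798 V.
I_s = V_s/R = 14.798/63.3 = 0.23378 A.
P_out = V_s I_s = 14.798 × 0.23378 = 3.4596 W.
P_in = P_out/η = 3.4596/0.907 = 3.8143 W.
I_p = P_in/V_p = 3.8143/120 = 0.0318 A.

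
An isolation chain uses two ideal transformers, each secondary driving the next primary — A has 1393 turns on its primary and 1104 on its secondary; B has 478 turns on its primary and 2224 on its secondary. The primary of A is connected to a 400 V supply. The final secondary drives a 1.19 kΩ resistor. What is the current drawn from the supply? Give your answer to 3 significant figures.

Secondary of A: V = 400.00 × 1104/1393 = 317.01 V.
Secondary of B: V = 317.01 × 2224/478 = 1475.0 V.
I_load = 1475.0/1190 = 1.2395 A, so P_out = 1475.0 × 1.2395 = 1828.2 W.
All ideal ⇒ P_in = P_out, so I_supply = 1828.2/400 = 4.57 A.

I_supply ≈ 4.57 A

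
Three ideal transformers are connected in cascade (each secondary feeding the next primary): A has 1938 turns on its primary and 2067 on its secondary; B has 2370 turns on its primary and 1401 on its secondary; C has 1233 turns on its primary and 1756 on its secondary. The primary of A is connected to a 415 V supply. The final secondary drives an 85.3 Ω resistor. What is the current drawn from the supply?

Secondary of A: V = 415.00 × 2067/1938 = 442.62 V.
Secondary of B: V = 442.62 × 1401/2370 = 261.65 V.
Secondary of C: V = 261.65 × 1756/1233 = 372.64 V.
I_load = 372.64/85.3 = 4.3685 A, so P_out = 372.64 × 4.3685 = 1627.9 W.
All ideal ⇒ P_in = P_out, so I_supply = 1627.9/415 = 3.92 A.

I_supply ≈ 3.92 A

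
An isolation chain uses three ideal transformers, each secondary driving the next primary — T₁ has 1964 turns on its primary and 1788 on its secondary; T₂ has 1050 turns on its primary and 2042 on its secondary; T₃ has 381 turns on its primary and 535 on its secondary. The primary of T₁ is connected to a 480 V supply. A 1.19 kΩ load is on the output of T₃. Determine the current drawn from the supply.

I_supply ≈ 2.49 A

Secondary of T₁: V = 480.00 × 1788/1964 = 436.99 V.
Secondary of T₂: V = 436.99 × 2042/1050 = 849.83 V.
Secondary of T₃: V = 849.83 × 535/381 = 1193.3 V.
I_load = 1193.3/1190 = 1.0028 A, so P_out = 1193.3 × 1.0028 = 1196.7 W.
All ideal ⇒ P_in = P_out, so I_supply = 1196.7/480 = 2.49 A.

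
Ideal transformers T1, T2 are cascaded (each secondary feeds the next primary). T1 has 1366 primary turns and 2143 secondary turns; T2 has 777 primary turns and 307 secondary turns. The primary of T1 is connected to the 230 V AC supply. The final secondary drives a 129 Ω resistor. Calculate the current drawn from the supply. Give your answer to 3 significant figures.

Secondary of T1: V = 230.00 × 2143/1366 = 360.83 V.
Secondary of T2: V = 360.83 × 307/777 = 142.57 V.
I_load = 142.57/129 = 1.1052 A, so P_out = 142.57 × 1.1052 = 157.56 W.
All ideal ⇒ P_in = P_out, so I_supply = 157.56/230 = 0.685 A.

I_supply ≈ 0.685 A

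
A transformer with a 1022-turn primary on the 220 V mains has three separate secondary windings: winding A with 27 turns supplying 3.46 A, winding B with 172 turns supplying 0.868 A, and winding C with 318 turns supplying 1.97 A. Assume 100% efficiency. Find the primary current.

I_p ≈ 0.850 A

V_A = 220 × 27/1022 = 5.8121 V; V_B = 220 × 172/1022 = 37.025 V; V_C = 220 × 318/1022 = 68.454 V.
P_out = V_A I_A + V_B I_B + V_C I_C = 5.8121×3.46 + 37.025×0.868 + 68.454×1.97 = 20.110 + 32.138 + 134.85 = 187.10 W.
Ideal ⇒ P_in = P_out, so I_p = P_out/V_p = 187.10/220 = 0.850 A.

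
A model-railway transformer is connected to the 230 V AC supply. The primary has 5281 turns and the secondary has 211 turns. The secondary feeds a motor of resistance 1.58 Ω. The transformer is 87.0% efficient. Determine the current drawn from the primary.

I_p ≈ 0.267 A

V_s = 230 × 211/5281 = 9.1895 V.
I_s = V_s/R = 9.1895/1.58 = 5.8162 A.
P_out = V_s I_s = 9.1895 × 5.8162 = 53.448 W.
P_in = P_out/η = 53.448/0.870 = 61.434 W.
I_p = P_in/V_p = 61.434/230 = 0.267 A.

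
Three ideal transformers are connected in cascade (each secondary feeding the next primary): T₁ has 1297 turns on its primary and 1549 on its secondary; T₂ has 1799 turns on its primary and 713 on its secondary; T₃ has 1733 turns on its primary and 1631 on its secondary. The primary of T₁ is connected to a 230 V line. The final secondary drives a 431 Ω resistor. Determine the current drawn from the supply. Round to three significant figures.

Secondary of T₁: V = 230.00 × 1549/1297 = 274.69 V.
Secondary of T₂: V = 274.69 × 713/1799 = 108.87 V.
Secondary of T₃: V = 108.87 × 1631/1733 = 102.46 V.
I_load = 102.46/431 = 0.23773 A, so P_out = 102.46 × 0.23773 = 24.357 W.
All ideal ⇒ P_in = P_out, so I_supply = 24.357/230 = 0.106 A.

I_supply ≈ 0.106 A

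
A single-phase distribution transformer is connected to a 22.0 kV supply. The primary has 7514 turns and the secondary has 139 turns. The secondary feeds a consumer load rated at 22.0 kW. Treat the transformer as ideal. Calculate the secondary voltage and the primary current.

V_s ≈ 407 V, I_p ≈ 1.00 A

V_s = V_p × N_s/N_p = 22000 × 139/7514 = 406.97 V.
I_s = P/V_s = 22000/406.97 = 54.058 A.
I_p = I_s × N_s/N_p = 54.058 × 139/7514 = 1.00 A.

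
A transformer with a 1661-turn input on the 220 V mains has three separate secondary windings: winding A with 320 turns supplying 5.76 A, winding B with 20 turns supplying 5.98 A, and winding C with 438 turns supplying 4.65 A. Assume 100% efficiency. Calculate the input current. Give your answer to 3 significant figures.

V_A = 220 × 320/1661 = 42.384 V; V_B = 220 × 20/1661 = 2.6490 V; V_C = 220 × 438/1661 = 58.013 V.
P_out = V_A I_A + V_B I_B + V_C I_C = 42.384×5.76 + 2.6490×5.98 + 58.013×4.65 = 244.13 + 15.841 + 269.76 = 529.74 W.
Ideal ⇒ P_in = P_out, so I_in = P_out/V_in = 529.74/220 = 2.41 A.

I_in ≈ 2.41 A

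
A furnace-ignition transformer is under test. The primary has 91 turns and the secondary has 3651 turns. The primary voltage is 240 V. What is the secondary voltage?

V_s/V_p = N_s/N_p, so V_s = 240 × 3651/91 = 9630 V.

V_s ≈ 9630 V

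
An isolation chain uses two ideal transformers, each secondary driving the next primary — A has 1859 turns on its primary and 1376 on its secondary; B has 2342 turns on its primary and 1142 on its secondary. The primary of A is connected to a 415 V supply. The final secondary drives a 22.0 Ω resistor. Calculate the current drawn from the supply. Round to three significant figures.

I_supply ≈ 2.46 A

Secondary of A: V = 415.00 × 1376/1859 = 307.18 V.
Secondary of B: V = 307.18 × 1142/2342 = 149.78 V.
I_load = 149.78/22.0 = 6.8084 A, so P_out = 149.78 × 6.8084 = 1019.8 W.
All ideal ⇒ P_in = P_out, so I_supply = 1019.8/415 = 2.46 A.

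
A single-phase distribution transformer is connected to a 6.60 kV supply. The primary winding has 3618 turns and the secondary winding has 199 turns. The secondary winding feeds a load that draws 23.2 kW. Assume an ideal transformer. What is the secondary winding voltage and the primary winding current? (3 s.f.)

V_s = V_p × N_s/N_p = 6600 × 199/3618 = 363.02 V.
I_s = P/V_s = 23200/363.02 = 63.909 A.
I_p = I_s × N_s/N_p = 63.909 × 199/3618 = 3.52 A.

V_s ≈ 363 V, I_p ≈ 3.52 A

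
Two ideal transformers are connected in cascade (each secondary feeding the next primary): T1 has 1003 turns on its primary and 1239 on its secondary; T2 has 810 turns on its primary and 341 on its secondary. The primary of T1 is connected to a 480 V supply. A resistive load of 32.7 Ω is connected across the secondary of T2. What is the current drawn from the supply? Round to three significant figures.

After T1: V = 480.00 × 1239/1003 = 592.94 V.
After T2: V = 592.94 × 341/810 = 249.62 V.
I_load = 249.62/32.7 = 7.6337 A, so P_out = 249.62 × 7.6337 = 1905.5 W.
All ideal ⇒ P_in = P_out, so I_supply = 1905.5/480 = 3.97 A.

I_supply ≈ 3.97 A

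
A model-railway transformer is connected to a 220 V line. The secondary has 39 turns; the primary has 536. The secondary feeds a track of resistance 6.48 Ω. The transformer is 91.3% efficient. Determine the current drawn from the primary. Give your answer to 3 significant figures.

I_p ≈ 0.197 A

V_s = 220 × 39/536 = 16.007 V.
I_s = V_s/R = 16.007/6.48 = 2.4703 A.
P_out = V_s I_s = 16.007 × 2.4703 = 39.543 W.
P_in = P_out/η = 39.543/0.913 = 43.311 W.
I_p = P_in/V_p = 43.311/220 = 0.197 A.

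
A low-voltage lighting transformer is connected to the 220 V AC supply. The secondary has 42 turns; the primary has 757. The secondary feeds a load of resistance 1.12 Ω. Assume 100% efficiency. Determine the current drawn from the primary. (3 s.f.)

V_s = V_p × N_s/N_p = 220 × 42/757 = 12.206 V.
I_s = V_s/R = 12.206/1.12 = 10.898 A.
For an ideal transformer I_p N_p = I_s N_s, so I_p = 10.898 × 42/757 = 0.605 A.

I_p ≈ 0.605 A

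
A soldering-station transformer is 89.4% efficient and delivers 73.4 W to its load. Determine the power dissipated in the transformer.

P_in = P_out/η = 73.4/0.894 = 82.1029 W.
P_loss = P_in − P_out = 82.1029 − 73.4 = 8.70 W.

P_loss ≈ 8.70 W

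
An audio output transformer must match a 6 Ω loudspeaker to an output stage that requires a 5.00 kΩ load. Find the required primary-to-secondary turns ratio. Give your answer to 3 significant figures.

Z_p/Z_s = (N_p/N_s)², so N_p/N_s = √(5000/6) = √833 = 28.9.

N_p/N_s ≈ 28.9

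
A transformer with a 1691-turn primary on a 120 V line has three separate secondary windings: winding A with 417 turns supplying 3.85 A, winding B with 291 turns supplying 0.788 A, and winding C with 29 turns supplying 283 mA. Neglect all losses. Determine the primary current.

V_A = 120 × 417/1691 = 29.592 V; V_B = 120 × 291/1691 = 20.651 V; V_C = 120 × 29/1691 = 2.0580 V.
P_out = V_A I_A + V_B I_B + V_C I_C = 29.592×3.85 + 20.651×0.788 + 2.0580×0.283 = 113.93 + 16.273 + 0.58240 = 130.78 W.
Ideal ⇒ P_in = P_out, so I_p = P_out/V_p = 130.78/120 = 1.09 A.

I_p ≈ 1.09 A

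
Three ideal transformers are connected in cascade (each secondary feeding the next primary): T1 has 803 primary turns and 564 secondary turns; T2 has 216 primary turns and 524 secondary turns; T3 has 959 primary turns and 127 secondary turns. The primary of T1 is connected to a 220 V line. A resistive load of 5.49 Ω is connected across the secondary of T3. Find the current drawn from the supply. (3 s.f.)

I_supply ≈ 2.04 A

After T1: V = 220.00 × 564/803 = 154.52 V.
After T2: V = 154.52 × 524/216 = 374.86 V.
After T3: V = 374.86 × 127/959 = 49.642 V.
I_load = 49.642/5.49 = 9.0423 A, so P_out = 49.642 × 9.0423 = 448.88 W.
All ideal ⇒ P_in = P_out, so I_supply = 448.88/220 = 2.04 A.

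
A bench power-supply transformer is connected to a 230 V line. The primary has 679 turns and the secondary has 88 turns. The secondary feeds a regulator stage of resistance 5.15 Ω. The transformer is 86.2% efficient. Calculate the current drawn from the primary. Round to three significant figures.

I_p ≈ 0.870 A

V_s = 230 × 88/679 = 29.809 V.
I_s = V_s/R = 29.809/5.15 = 5.7881 A.
P_out = V_s I_s = 29.809 × 5.7881 = 172.53 W.
P_in = P_out/η = 172.53/0.862 = 200.16 W.
I_p = P_in/V_p = 200.16/230 = 0.870 A.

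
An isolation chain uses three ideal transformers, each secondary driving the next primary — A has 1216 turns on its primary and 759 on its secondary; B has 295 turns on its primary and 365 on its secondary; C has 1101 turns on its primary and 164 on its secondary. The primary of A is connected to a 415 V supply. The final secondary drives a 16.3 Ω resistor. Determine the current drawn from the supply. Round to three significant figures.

I_supply ≈ 0.337 A

Secondary of A: V = 415.00 × 759/1216 = 259.03 V.
Secondary of B: V = 259.03 × 365/295 = 320.50 V.
Secondary of C: V = 320.50 × 164/1101 = 47.740 V.
I_load = 47.740/16.3 = 2.9288 A, so P_out = 47.740 × 2.9288 = 139.82 W.
All ideal ⇒ P_in = P_out, so I_supply = 139.82/415 = 0.337 A.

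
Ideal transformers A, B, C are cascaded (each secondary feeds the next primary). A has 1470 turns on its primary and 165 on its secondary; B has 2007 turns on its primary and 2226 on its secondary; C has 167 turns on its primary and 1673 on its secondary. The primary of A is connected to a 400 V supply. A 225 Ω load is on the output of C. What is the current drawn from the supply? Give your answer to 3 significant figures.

After A: V = 400.00 × 165/1470 = 44.898 V.
After B: V = 44.898 × 2226/2007 = 49.797 V.
After C: V = 49.797 × 1673/167 = 498.87 V.
I_load = 498.87/225 = 2.2172 A, so P_out = 498.87 × 2.2172 = 1106.1 W.
All ideal ⇒ P_in = P_out, so I_supply = 1106.1/400 = 2.77 A.

I_supply ≈ 2.77 A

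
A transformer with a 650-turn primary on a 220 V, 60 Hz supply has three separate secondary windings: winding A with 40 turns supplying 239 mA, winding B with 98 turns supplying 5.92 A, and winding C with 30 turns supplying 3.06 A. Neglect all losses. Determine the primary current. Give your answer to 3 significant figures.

V_A = 220 × 40/650 = 13.538 V; V_B = 220 × 98/650 = 33.169 V; V_C = 220 × 30/650 = 10.154 V.
P_out = V_A I_A + V_B I_B + V_C I_C = 13.538×0.239 + 33.169×5.92 + 10.154×3.06 = 3.2357 + 196.36 + 31.071 = 230.67 W.
Ideal ⇒ P_in = P_out, so I_p = P_out/V_p = 230.67/220 = 1.05 A.

I_p ≈ 1.05 A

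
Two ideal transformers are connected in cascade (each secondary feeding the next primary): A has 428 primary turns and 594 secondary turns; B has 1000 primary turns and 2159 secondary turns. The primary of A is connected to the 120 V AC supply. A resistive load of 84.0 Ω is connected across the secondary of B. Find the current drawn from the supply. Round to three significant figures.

Secondary of A: V = 120.00 × 594/428 = 166.54 V.
Secondary of B: V = 166.54 × 2159/1000 = 359.56 V.
I_load = 359.56/84.0 = 4.2805 A, so P_out = 359.56 × 4.2805 = 1539.1 W.
All ideal ⇒ P_in = P_out, so I_supply = 1539.1/120 = 12.8 A.

I_supply ≈ 12.8 A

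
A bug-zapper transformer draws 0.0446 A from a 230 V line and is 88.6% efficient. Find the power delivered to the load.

P_in = V_p I_p = 230 × 0.0446 = 10.258 W.
P_out = η P_in = 0.886 × 10.258 = 9.09 W.

P_out ≈ 9.09 W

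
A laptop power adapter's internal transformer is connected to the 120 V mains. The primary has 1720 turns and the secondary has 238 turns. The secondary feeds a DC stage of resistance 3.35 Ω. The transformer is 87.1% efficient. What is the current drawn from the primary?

V_s = 120 × 238/1720 = 16.605 V.
I_s = V_s/R = 16.605/3.35 = 4.9566 A.
P_out = V_s I_s = 16.605 × 4.9566 = 82.303 W.
P_in = P_out/η = 82.303/0.871 = 94.492 W.
I_p = P_in/V_p = 94.492/120 = 0.787 A.

I_p ≈ 0.787 A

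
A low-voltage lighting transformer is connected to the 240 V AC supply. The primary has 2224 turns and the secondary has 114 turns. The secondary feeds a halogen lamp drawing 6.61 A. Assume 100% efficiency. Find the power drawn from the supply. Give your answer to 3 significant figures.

I_p = I_s × N_s/N_p = 6.61 × 114/2224 = 0.33882 A.
P = V_p I_p = 240 × 0.33882 = 81.3 W.

P ≈ 81.3 W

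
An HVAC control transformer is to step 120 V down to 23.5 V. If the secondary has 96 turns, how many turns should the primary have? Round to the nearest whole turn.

N_p = 490 turns

N_p/N_s = V_p/V_s, so N_p = 96 × 120/23.5 = 490.2 ≈ 490 turns.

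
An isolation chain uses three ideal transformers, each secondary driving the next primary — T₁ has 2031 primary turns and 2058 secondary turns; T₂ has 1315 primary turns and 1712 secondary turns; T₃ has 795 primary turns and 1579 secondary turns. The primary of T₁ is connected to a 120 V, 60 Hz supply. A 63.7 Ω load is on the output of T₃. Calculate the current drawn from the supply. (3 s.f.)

I_supply ≈ 12.9 A

Secondary of T₁: V = 120.00 × 2058/2031 = 121.60 V.
Secondary of T₂: V = 121.60 × 1712/1315 = 158.31 V.
Secondary of T₃: V = 158.31 × 1579/795 = 314.42 V.
I_load = 314.42/63.7 = 4.9359 A, so P_out = 314.42 × 4.9359 = 1552.0 W.
All ideal ⇒ P_in = P_out, so I_supply = 1552.0/120 = 12.9 A.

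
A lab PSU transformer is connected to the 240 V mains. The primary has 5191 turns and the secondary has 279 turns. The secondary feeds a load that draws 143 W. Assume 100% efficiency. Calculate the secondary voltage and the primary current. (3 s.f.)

V_s = V_p × N_s/N_p = 240 × 279/5191 = 12.899 V.
I_s = P/V_s = 143/12.899 = 11.086 A.
I_p = I_s × N_s/N_p = 11.086 × 279/5191 = 0.596 A.

V_s ≈ 12.9 V, I_p ≈ 0.596 A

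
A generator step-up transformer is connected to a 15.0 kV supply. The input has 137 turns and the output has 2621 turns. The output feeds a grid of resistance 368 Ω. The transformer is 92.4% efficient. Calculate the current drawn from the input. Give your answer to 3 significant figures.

I_in ≈ 16100 A

V_out = 15000 × 2621/137 = 286970 V.
I_out = V_out/R = 286970/368 = 779.81 A.
P_out = V_out I_out = 286970 × 779.81 = 2.2378×10^8 W.
P_in = P_out/η = 2.2378×10^8/0.924 = 2.4219×10^8 W.
I_in = P_in/V_in = 2.4219×10^8/15000 = 16100 A.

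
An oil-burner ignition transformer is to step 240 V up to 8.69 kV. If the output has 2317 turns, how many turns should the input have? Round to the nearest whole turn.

N_in = 64 turns

N_in/N_out = V_in/V_out, so N_in = 2317 × 240/8690 = 64.0 ≈ 64 turns.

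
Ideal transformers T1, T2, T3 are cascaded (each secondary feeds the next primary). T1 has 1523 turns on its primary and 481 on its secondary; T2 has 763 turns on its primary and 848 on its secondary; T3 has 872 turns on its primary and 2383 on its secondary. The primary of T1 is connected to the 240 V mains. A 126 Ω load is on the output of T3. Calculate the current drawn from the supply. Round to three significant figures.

After T1: V = 240.00 × 481/1523 = 75.798 V.
After T2: V = 75.798 × 848/763 = 84.242 V.
After T3: V = 84.242 × 2383/872 = 230.22 V.
I_load = 230.22/126 = 1.8271 A, so P_out = 230.22 × 1.8271 = 420.63 W.
All ideal ⇒ P_in = P_out, so I_supply = 420.63/240 = 1.75 A.

I_supply ≈ 1.75 A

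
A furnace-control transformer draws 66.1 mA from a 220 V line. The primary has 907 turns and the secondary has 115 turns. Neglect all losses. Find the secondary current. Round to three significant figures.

I_s/I_p = N_p/N_s, so I_s = 0.0661 × 907/115 = 0.521 A.

I_s ≈ 0.521 A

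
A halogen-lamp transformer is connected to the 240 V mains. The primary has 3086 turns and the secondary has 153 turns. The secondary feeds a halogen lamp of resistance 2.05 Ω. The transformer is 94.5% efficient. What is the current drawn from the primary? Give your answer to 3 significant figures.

V_s = 240 × 153/3086 = 11.899 V.
I_s = V_s/R = 11.899/2.05 = 5.8043 A.
P_out = V_s I_s = 11.899 × 5.8043 = 69.065 W.
P_in = P_out/η = 69.065/0.945 = 73.085 W.
I_p = P_in/V_p = 73.085/240 = 0.305 A.

I_p ≈ 0.305 A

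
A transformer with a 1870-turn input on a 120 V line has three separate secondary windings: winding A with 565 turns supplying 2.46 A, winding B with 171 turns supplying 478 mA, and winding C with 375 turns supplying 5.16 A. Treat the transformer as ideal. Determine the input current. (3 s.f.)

I_in ≈ 1.82 A

V_A = 120 × 565/1870 = 36.257 V; V_B = 120 × 171/1870 = 10.973 V; V_C = 120 × 375/1870 = 24.064 V.
P_out = V_A I_A + V_B I_B + V_C I_C = 36.257×2.46 + 10.973×0.478 + 24.064×5.16 = 89.191 + 5.2452 + 124.17 = 218.61 W.
Ideal ⇒ P_in = P_out, so I_in = P_out/V_in = 218.61/120 = 1.82 A.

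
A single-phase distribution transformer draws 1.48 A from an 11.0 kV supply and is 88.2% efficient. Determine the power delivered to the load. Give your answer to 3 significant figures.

P_in = V_p I_p = 11000 × 1.48 = 16280 W.
P_out = η P_in = 0.882 × 16280 = 14400 W.

P_out ≈ 14400 W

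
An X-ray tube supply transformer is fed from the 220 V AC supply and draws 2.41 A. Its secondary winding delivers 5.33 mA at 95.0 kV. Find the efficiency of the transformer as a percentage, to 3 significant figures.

η ≈ 95.5%

P_in = 220 × 2.41 = 530.200 W.
P_out = 95000 × 0.00533 = 506.350 W.
η = P_out/P_in = 506.350/530.200 = 0.955.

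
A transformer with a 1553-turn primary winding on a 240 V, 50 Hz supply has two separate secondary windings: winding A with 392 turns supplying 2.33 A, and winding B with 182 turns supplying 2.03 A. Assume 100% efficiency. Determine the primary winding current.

I_p ≈ 0.826 A

V_A = 240 × 392/1553 = 60.580 V; V_B = 240 × 182/1553 = 28.126 V.
P_out = V_A I_A + V_B I_B = 60.580×2.33 + 28.126×2.03 = 141.15 + 57.096 = 198.25 W.
Ideal ⇒ P_in = P_out, so I_p = P_out/V_p = 198.25/240 = 0.826 A.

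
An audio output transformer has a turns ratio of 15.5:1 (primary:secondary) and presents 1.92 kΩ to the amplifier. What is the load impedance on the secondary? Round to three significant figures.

Z_s ≈ 7.99 Ω

Z_s = Z_p/(N_p/N_s)² = 1920/15.5² = 7.99 Ω.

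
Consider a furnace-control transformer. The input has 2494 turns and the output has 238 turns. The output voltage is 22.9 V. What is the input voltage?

V_in ≈ 240 V

V_in/V_out = N_in/N_out, so V_in = 22.9 × 2494/238 = 240 V.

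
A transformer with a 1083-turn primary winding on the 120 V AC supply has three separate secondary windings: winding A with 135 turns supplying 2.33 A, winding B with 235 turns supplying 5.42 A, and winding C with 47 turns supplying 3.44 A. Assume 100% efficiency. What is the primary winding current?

I_p ≈ 1.62 A

V_A = 120 × 135/1083 = 14.958 V; V_B = 120 × 235/1083 = 26.039 V; V_C = 120 × 47/1083 = 5.2078 V.
P_out = V_A I_A + V_B I_B + V_C I_C = 14.958×2.33 + 26.039×5.42 + 5.2078×3.44 = 34.853 + 141.13 + 17.915 = 193.90 W.
Ideal ⇒ P_in = P_out, so I_p = P_out/V_p = 193.90/120 = 1.62 A.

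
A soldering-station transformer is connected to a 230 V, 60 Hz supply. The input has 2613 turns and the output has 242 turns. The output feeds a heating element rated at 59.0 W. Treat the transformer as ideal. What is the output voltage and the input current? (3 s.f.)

V_out ≈ 21.3 V, I_in ≈ 0.257 A

V_out = V_in × N_out/N_in = 230 × 242/2613 = 21.301 V.
I_out = P/V_out = 59.0/21.301 = 2.7698 A.
I_in = I_out × N_out/N_in = 2.7698 × 242/2613 = 0.257 A.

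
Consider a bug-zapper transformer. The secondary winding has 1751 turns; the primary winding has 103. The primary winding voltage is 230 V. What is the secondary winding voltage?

V_s ≈ 3910 V

V_s/V_p = N_s/N_p, so V_s = 230 × 1751/103 = 3910 V.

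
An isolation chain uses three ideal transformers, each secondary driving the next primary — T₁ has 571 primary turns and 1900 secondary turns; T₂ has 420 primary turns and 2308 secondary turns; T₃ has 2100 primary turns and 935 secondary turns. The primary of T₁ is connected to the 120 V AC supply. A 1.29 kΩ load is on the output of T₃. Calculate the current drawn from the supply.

After T₁: V = 120.00 × 1900/571 = 399.30 V.
After T₂: V = 399.30 × 2308/420 = 2194.2 V.
After T₃: V = 2194.2 × 935/2100 = 976.96 V.
I_load = 976.96/1290 = 0.75733 A, so P_out = 976.96 × 0.75733 = 739.89 W.
All ideal ⇒ P_in = P_out, so I_supply = 739.89/120 = 6.17 A.

I_supply ≈ 6.17 A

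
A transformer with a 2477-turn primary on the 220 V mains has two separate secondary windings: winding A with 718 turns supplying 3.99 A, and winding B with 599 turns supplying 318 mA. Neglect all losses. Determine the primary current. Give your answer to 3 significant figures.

V_A = 220 × 718/2477 = 63.771 V; V_B = 220 × 599/2477 = 53.201 V.
P_out = V_A I_A + V_B I_B = 63.771×3.99 + 53.201×0.318 = 254.45 + 16.918 = 271.36 W.
Ideal ⇒ P_in = P_out, so I_p = P_out/V_p = 271.36/220 = 1.23 A.

I_p ≈ 1.23 A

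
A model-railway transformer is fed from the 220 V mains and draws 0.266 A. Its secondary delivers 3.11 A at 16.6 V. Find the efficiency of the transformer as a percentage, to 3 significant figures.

η ≈ 88.2%

P_in = 220 × 0.266 = 58.5200 W.
P_out = 16.6 × 3.11 = 51.6260 W.
η = P_out/P_in = 51.6260/58.5200 = 0.882.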